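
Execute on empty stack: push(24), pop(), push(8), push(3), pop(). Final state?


push(24) -> [24]
pop() returns 24 -> []
push(8) -> [8]
push(3) -> [8, 3]
pop() returns 3 -> [8]
Final stack (bottom to top): [8]


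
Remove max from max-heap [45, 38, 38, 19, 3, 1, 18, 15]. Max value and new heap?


Max = 45
Replace root with last, heapify down
Resulting heap: [38, 19, 38, 15, 3, 1, 18]


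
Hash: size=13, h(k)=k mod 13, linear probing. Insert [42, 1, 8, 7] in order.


Insertions: 42->slot 3; 1->slot 1; 8->slot 8; 7->slot 7
Table: [None, 1, None, 42, None, None, None, 7, 8, None, None, None, None]


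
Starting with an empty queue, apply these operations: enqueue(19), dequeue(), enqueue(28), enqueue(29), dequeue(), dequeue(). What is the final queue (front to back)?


enqueue(19) -> [19]
dequeue() returns 19 -> []
enqueue(28) -> [28]
enqueue(29) -> [28, 29]
dequeue() returns 28 -> [29]
dequeue() returns 29 -> []
Final queue (front to back): []


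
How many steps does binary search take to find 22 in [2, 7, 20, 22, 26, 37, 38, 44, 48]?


Search for 22:
[0,8] mid=4 arr[4]=26
[0,3] mid=1 arr[1]=7
[2,3] mid=2 arr[2]=20
[3,3] mid=3 arr[3]=22
Total: 4 comparisons


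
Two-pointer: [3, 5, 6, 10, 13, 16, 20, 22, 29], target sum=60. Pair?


Two pointers: lo=0, hi=8
No pair sums to 60


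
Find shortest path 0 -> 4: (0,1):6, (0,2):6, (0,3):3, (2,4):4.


Dijkstra from 0:
Distances: {0: 0, 1: 6, 2: 6, 3: 3, 4: 10}
Shortest distance to 4 = 10, path = [0, 2, 4]


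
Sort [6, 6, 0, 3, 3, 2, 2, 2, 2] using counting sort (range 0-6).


Count array: [1, 0, 4, 2, 0, 0, 2]
Reconstruct: [0, 2, 2, 2, 2, 3, 3, 6, 6]


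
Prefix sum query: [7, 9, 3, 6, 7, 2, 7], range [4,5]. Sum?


Prefix sums: [0, 7, 16, 19, 25, 32, 34, 41]
Sum[4..5] = prefix[6] - prefix[4] = 34 - 25 = 9


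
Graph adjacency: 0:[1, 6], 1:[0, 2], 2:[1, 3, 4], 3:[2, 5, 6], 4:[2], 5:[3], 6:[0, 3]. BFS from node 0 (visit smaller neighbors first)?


BFS queue: start with [0]
Visit order: [0, 1, 6, 2, 3, 4, 5]


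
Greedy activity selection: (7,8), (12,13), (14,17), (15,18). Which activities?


Greedy: pick earliest-ending, then skip overlaps.
Selected (3 activities): [(7, 8), (12, 13), (14, 17)]


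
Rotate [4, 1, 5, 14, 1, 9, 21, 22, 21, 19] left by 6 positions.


Left rotate by 6: [21, 22, 21, 19, 4, 1, 5, 14, 1, 9]


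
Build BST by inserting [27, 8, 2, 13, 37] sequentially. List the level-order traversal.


Root = 27; build tree by BST insertion.
Level-Order traversal: [27, 8, 37, 2, 13]


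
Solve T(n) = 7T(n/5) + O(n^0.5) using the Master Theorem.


a=7, b=5, c=0.5. log_5(7)=1.209 > c=0.5. Case 1: O(n^log_b(a)) = O(n^1.209)
Complexity: O(n^1.209)


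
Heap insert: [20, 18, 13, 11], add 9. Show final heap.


Append 9: [20, 18, 13, 11, 9]
Bubble up: no swaps needed
Result: [20, 18, 13, 11, 9]


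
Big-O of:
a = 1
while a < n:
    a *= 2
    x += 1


Per nesting level: O(log n) = O(log n)
Complexity: O(log n)


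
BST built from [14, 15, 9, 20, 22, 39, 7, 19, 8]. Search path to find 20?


BST root = 14
Search for 20: compare at each node
Path: [14, 15, 20]


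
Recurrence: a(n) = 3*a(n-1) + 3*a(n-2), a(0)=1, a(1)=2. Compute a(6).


Build bottom-up:
...a(4)=126, a(5)=477, a(6)=3*477+3*126=1809


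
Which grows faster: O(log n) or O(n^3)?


logarithmic grows slower than cubic
O(log n) is asymptotically smaller; O(n^3) grows faster


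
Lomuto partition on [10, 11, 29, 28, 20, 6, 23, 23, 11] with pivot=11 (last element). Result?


Elements <= 11 go left of pivot.
Result: [10, 11, 6, 11, 20, 29, 23, 23, 28], pivot at index 3


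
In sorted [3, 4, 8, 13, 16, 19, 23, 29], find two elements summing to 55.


Two pointers: lo=0, hi=7
No pair sums to 55


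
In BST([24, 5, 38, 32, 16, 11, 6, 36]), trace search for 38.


BST root = 24
Search for 38: compare at each node
Path: [24, 38]


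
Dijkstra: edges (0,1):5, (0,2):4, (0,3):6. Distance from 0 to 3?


Dijkstra from 0:
Distances: {0: 0, 1: 5, 2: 4, 3: 6}
Shortest distance to 3 = 6, path = [0, 3]


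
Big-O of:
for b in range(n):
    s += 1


Per nesting level: O(n) = O(n)
Complexity: O(n)


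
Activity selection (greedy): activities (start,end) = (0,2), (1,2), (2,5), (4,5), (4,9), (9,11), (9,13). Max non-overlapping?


Greedy: pick earliest-ending, then skip overlaps.
Selected (3 activities): [(0, 2), (2, 5), (9, 11)]


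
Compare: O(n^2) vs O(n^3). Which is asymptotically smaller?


quadratic grows slower than cubic
O(n^2) is asymptotically smaller; O(n^3) grows faster


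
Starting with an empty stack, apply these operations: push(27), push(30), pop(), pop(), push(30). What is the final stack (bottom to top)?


push(27) -> [27]
push(30) -> [27, 30]
pop() returns 30 -> [27]
pop() returns 27 -> []
push(30) -> [30]
Final stack (bottom to top): [30]


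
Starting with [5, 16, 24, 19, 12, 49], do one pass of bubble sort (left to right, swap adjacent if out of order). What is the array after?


After one pass: [5, 16, 19, 12, 24, 49]


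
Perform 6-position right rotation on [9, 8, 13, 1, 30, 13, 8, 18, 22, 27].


Right rotate by 6: [30, 13, 8, 18, 22, 27, 9, 8, 13, 1]


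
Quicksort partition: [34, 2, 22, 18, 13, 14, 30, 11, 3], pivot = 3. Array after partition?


Elements <= 3 go left of pivot.
Result: [2, 3, 22, 18, 13, 14, 30, 11, 34], pivot at index 1


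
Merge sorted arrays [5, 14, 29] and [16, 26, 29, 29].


Compare heads, take smaller each step.
Merged: [5, 14, 16, 26, 29, 29, 29]


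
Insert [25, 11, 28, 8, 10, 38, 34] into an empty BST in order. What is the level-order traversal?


Root = 25; build tree by BST insertion.
Level-Order traversal: [25, 11, 28, 8, 38, 10, 34]


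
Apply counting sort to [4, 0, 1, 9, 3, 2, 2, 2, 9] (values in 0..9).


Count array: [1, 1, 3, 1, 1, 0, 0, 0, 0, 2]
Reconstruct: [0, 1, 2, 2, 2, 3, 4, 9, 9]


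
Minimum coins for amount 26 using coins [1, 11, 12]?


dp[0]=0; dp[i]=1+min(dp[i-c] for c in coins)
...dp[21]=10, dp[22]=2, dp[23]=2, dp[24]=2, dp[25]=3, dp[26]=4
Minimum coins for 26 = 4


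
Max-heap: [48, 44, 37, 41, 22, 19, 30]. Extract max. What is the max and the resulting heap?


Max = 48
Replace root with last, heapify down
Resulting heap: [44, 41, 37, 30, 22, 19]


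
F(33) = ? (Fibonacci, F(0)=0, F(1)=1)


F(n)=F(n-1)+F(n-2)
...F(31)=1346269, F(32)=2178309, F(33)=3524578


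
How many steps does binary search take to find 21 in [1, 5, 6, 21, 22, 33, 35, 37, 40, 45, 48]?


Search for 21:
[0,10] mid=5 arr[5]=33
[0,4] mid=2 arr[2]=6
[3,4] mid=3 arr[3]=21
Total: 3 comparisons


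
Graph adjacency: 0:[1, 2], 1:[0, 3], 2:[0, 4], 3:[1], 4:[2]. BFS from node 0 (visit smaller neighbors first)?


BFS queue: start with [0]
Visit order: [0, 1, 2, 3, 4]


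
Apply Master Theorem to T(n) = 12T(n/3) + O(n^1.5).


a=12, b=3, c=1.5. log_3(12)=2.262 > c=1.5. Case 1: O(n^log_b(a)) = O(n^2.262)
Complexity: O(n^2.262)


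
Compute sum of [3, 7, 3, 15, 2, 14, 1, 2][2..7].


Prefix sums: [0, 3, 10, 13, 28, 30, 44, 45, 47]
Sum[2..7] = prefix[8] - prefix[2] = 47 - 10 = 37


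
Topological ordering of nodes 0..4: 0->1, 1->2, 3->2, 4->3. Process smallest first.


Kahn's algorithm, process smallest node first
Order: [0, 1, 4, 3, 2]


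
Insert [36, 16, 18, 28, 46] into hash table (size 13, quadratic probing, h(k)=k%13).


Insertions: 36->slot 10; 16->slot 3; 18->slot 5; 28->slot 2; 46->slot 7
Table: [None, None, 28, 16, None, 18, None, 46, None, None, 36, None, None]


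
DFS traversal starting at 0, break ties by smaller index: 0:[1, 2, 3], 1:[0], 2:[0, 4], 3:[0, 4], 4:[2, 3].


DFS stack-based: start with [0]
Visit order: [0, 1, 2, 4, 3]


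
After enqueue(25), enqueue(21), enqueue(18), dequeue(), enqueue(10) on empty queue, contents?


enqueue(25) -> [25]
enqueue(21) -> [25, 21]
enqueue(18) -> [25, 21, 18]
dequeue() returns 25 -> [21, 18]
enqueue(10) -> [21, 18, 10]
Final queue (front to back): [21, 18, 10]


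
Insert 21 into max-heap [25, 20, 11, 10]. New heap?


Append 21: [25, 20, 11, 10, 21]
Bubble up: swap idx 4(21) with idx 1(20)
Result: [25, 21, 11, 10, 20]


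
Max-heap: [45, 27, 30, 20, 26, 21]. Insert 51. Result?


Append 51: [45, 27, 30, 20, 26, 21, 51]
Bubble up: swap idx 6(51) with idx 2(30); swap idx 2(51) with idx 0(45)
Result: [51, 27, 45, 20, 26, 21, 30]


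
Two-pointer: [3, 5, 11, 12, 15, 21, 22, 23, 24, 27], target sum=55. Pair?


Two pointers: lo=0, hi=9
No pair sums to 55


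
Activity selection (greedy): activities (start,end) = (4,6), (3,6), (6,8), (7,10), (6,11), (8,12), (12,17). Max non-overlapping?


Greedy: pick earliest-ending, then skip overlaps.
Selected (4 activities): [(4, 6), (6, 8), (8, 12), (12, 17)]


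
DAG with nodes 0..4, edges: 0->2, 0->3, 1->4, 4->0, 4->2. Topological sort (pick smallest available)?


Kahn's algorithm, process smallest node first
Order: [1, 4, 0, 2, 3]


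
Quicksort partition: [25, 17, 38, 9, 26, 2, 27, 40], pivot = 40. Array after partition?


Elements <= 40 go left of pivot.
Result: [25, 17, 38, 9, 26, 2, 27, 40], pivot at index 7


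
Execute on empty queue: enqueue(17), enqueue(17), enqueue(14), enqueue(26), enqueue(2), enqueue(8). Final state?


enqueue(17) -> [17]
enqueue(17) -> [17, 17]
enqueue(14) -> [17, 17, 14]
enqueue(26) -> [17, 17, 14, 26]
enqueue(2) -> [17, 17, 14, 26, 2]
enqueue(8) -> [17, 17, 14, 26, 2, 8]
Final queue (front to back): [17, 17, 14, 26, 2, 8]


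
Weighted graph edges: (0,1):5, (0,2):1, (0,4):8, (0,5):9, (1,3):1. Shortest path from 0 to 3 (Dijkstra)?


Dijkstra from 0:
Distances: {0: 0, 1: 5, 2: 1, 3: 6, 4: 8, 5: 9}
Shortest distance to 3 = 6, path = [0, 1, 3]


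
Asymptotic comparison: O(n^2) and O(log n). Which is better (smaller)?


logarithmic grows slower than quadratic
O(log n) is asymptotically smaller; O(n^2) grows faster


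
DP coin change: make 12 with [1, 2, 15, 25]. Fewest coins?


dp[0]=0; dp[i]=1+min(dp[i-c] for c in coins)
...dp[7]=4, dp[8]=4, dp[9]=5, dp[10]=5, dp[11]=6, dp[12]=6
Minimum coins for 12 = 6


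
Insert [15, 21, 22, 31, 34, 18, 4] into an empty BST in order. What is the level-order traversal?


Root = 15; build tree by BST insertion.
Level-Order traversal: [15, 4, 21, 18, 22, 31, 34]


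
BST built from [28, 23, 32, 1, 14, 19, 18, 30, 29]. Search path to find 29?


BST root = 28
Search for 29: compare at each node
Path: [28, 32, 30, 29]


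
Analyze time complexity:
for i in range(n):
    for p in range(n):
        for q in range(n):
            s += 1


Per nesting level: O(n) * O(n) * O(n) = O(n^3)
Complexity: O(n^3)


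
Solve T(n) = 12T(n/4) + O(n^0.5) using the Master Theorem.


a=12, b=4, c=0.5. log_4(12)=1.792 > c=0.5. Case 1: O(n^log_b(a)) = O(n^1.792)
Complexity: O(n^1.792)


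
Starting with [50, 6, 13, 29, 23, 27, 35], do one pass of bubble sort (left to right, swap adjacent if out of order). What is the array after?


After one pass: [6, 13, 29, 23, 27, 35, 50]


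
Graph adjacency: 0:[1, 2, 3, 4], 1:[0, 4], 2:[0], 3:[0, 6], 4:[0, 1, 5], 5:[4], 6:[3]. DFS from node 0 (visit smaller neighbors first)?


DFS stack-based: start with [0]
Visit order: [0, 1, 4, 5, 2, 3, 6]


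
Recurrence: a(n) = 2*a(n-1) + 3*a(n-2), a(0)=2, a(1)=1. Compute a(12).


Build bottom-up:
...a(10)=44288, a(11)=132859, a(12)=2*132859+3*44288=398582


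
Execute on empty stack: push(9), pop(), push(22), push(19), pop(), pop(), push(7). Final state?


push(9) -> [9]
pop() returns 9 -> []
push(22) -> [22]
push(19) -> [22, 19]
pop() returns 19 -> [22]
pop() returns 22 -> []
push(7) -> [7]
Final stack (bottom to top): [7]


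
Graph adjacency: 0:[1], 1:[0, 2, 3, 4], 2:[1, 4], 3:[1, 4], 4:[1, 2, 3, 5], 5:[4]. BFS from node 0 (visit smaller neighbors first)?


BFS queue: start with [0]
Visit order: [0, 1, 2, 3, 4, 5]


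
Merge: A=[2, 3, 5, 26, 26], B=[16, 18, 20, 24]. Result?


Compare heads, take smaller each step.
Merged: [2, 3, 5, 16, 18, 20, 24, 26, 26]


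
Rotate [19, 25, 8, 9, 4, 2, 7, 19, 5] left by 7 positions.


Left rotate by 7: [19, 5, 19, 25, 8, 9, 4, 2, 7]


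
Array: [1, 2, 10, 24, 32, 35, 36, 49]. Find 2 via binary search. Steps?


Search for 2:
[0,7] mid=3 arr[3]=24
[0,2] mid=1 arr[1]=2
Total: 2 comparisons


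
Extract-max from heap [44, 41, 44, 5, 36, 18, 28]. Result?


Max = 44
Replace root with last, heapify down
Resulting heap: [44, 41, 28, 5, 36, 18]


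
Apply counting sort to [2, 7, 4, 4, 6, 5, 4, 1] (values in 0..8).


Count array: [0, 1, 1, 0, 3, 1, 1, 1, 0]
Reconstruct: [1, 2, 4, 4, 4, 5, 6, 7]


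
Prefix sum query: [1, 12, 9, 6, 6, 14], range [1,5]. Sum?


Prefix sums: [0, 1, 13, 22, 28, 34, 48]
Sum[1..5] = prefix[6] - prefix[1] = 48 - 1 = 47


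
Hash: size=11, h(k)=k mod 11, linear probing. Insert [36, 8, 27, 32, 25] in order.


Insertions: 36->slot 3; 8->slot 8; 27->slot 5; 32->slot 10; 25->slot 4
Table: [None, None, None, 36, 25, 27, None, None, 8, None, 32]


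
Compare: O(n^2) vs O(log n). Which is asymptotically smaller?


logarithmic grows slower than quadratic
O(log n) is asymptotically smaller; O(n^2) grows faster


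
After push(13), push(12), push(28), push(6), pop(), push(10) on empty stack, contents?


push(13) -> [13]
push(12) -> [13, 12]
push(28) -> [13, 12, 28]
push(6) -> [13, 12, 28, 6]
pop() returns 6 -> [13, 12, 28]
push(10) -> [13, 12, 28, 10]
Final stack (bottom to top): [13, 12, 28, 10]


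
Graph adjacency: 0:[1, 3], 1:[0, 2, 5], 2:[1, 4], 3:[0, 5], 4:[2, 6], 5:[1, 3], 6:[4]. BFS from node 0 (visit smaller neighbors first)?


BFS queue: start with [0]
Visit order: [0, 1, 3, 2, 5, 4, 6]


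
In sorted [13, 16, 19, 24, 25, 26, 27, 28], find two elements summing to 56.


Two pointers: lo=0, hi=7
No pair sums to 56


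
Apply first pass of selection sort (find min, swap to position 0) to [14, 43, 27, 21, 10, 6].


After one pass: [6, 43, 27, 21, 10, 14]


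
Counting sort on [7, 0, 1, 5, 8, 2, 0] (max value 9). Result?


Count array: [2, 1, 1, 0, 0, 1, 0, 1, 1, 0]
Reconstruct: [0, 0, 1, 2, 5, 7, 8]


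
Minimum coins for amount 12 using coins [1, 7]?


dp[0]=0; dp[i]=1+min(dp[i-c] for c in coins)
...dp[7]=1, dp[8]=2, dp[9]=3, dp[10]=4, dp[11]=5, dp[12]=6
Minimum coins for 12 = 6


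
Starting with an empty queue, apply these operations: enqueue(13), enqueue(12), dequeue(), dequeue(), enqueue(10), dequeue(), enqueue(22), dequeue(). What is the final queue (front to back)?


enqueue(13) -> [13]
enqueue(12) -> [13, 12]
dequeue() returns 13 -> [12]
dequeue() returns 12 -> []
enqueue(10) -> [10]
dequeue() returns 10 -> []
enqueue(22) -> [22]
dequeue() returns 22 -> []
Final queue (front to back): []


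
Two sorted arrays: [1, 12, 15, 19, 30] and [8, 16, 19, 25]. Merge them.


Compare heads, take smaller each step.
Merged: [1, 8, 12, 15, 16, 19, 19, 25, 30]


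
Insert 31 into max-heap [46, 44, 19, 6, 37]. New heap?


Append 31: [46, 44, 19, 6, 37, 31]
Bubble up: swap idx 5(31) with idx 2(19)
Result: [46, 44, 31, 6, 37, 19]


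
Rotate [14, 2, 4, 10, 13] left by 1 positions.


Left rotate by 1: [2, 4, 10, 13, 14]


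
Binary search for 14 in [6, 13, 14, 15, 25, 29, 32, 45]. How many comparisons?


Search for 14:
[0,7] mid=3 arr[3]=15
[0,2] mid=1 arr[1]=13
[2,2] mid=2 arr[2]=14
Total: 3 comparisons


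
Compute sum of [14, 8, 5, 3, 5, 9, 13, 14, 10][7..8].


Prefix sums: [0, 14, 22, 27, 30, 35, 44, 57, 71, 81]
Sum[7..8] = prefix[9] - prefix[7] = 81 - 57 = 24


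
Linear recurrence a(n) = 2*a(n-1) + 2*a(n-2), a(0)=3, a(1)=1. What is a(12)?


Build bottom-up:
...a(10)=21376, a(11)=58400, a(12)=2*58400+2*21376=159552


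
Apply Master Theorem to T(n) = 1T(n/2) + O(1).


a=1, b=2, c=0. log_2(1)=0 = c=0. Case 2: O(n^c log n) = O(log n)
Complexity: O(log n)


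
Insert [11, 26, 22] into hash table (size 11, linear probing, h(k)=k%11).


Insertions: 11->slot 0; 26->slot 4; 22->slot 1
Table: [11, 22, None, None, 26, None, None, None, None, None, None]


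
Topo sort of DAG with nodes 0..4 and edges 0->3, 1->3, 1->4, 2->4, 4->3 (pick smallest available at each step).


Kahn's algorithm, process smallest node first
Order: [0, 1, 2, 4, 3]


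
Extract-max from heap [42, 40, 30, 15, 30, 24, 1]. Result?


Max = 42
Replace root with last, heapify down
Resulting heap: [40, 30, 30, 15, 1, 24]


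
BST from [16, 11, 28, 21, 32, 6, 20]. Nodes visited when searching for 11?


BST root = 16
Search for 11: compare at each node
Path: [16, 11]


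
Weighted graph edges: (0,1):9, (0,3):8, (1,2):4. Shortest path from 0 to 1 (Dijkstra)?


Dijkstra from 0:
Distances: {0: 0, 1: 9, 2: 13, 3: 8}
Shortest distance to 1 = 9, path = [0, 1]


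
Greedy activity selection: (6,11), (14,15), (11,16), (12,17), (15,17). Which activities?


Greedy: pick earliest-ending, then skip overlaps.
Selected (3 activities): [(6, 11), (14, 15), (15, 17)]


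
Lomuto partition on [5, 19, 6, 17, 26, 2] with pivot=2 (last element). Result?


Elements <= 2 go left of pivot.
Result: [2, 19, 6, 17, 26, 5], pivot at index 0


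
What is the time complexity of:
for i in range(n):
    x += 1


Per nesting level: O(n) = O(n)
Complexity: O(n)


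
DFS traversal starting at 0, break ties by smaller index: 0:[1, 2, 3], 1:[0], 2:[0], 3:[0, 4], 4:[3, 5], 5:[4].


DFS stack-based: start with [0]
Visit order: [0, 1, 2, 3, 4, 5]


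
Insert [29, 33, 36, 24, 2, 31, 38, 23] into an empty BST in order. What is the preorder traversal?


Root = 29; build tree by BST insertion.
Preorder traversal: [29, 24, 2, 23, 33, 31, 36, 38]


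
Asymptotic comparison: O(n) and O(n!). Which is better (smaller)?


linear grows slower than factorial
O(n) is asymptotically smaller; O(n!) grows faster


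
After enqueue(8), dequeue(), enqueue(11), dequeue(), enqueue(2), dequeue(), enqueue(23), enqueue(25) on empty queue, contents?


enqueue(8) -> [8]
dequeue() returns 8 -> []
enqueue(11) -> [11]
dequeue() returns 11 -> []
enqueue(2) -> [2]
dequeue() returns 2 -> []
enqueue(23) -> [23]
enqueue(25) -> [23, 25]
Final queue (front to back): [23, 25]


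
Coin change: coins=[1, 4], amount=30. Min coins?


dp[0]=0; dp[i]=1+min(dp[i-c] for c in coins)
...dp[25]=7, dp[26]=8, dp[27]=9, dp[28]=7, dp[29]=8, dp[30]=9
Minimum coins for 30 = 9


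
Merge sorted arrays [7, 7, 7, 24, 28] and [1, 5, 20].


Compare heads, take smaller each step.
Merged: [1, 5, 7, 7, 7, 20, 24, 28]


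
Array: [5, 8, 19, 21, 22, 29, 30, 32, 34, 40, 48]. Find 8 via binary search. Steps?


Search for 8:
[0,10] mid=5 arr[5]=29
[0,4] mid=2 arr[2]=19
[0,1] mid=0 arr[0]=5
[1,1] mid=1 arr[1]=8
Total: 4 comparisons


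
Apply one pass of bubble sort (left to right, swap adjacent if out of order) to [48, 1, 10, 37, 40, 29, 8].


After one pass: [1, 10, 37, 40, 29, 8, 48]


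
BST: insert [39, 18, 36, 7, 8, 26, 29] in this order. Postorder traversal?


Root = 39; build tree by BST insertion.
Postorder traversal: [8, 7, 29, 26, 36, 18, 39]


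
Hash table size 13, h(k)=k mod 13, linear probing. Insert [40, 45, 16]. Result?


Insertions: 40->slot 1; 45->slot 6; 16->slot 3
Table: [None, 40, None, 16, None, None, 45, None, None, None, None, None, None]


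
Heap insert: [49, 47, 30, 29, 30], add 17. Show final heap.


Append 17: [49, 47, 30, 29, 30, 17]
Bubble up: no swaps needed
Result: [49, 47, 30, 29, 30, 17]


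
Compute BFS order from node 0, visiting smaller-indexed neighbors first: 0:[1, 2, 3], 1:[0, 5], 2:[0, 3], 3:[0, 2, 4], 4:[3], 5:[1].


BFS queue: start with [0]
Visit order: [0, 1, 2, 3, 5, 4]


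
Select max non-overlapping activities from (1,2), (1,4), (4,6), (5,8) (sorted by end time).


Greedy: pick earliest-ending, then skip overlaps.
Selected (2 activities): [(1, 2), (4, 6)]


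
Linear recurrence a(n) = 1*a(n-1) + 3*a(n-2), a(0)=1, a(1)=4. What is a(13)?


Build bottom-up:
...a(11)=14209, a(12)=32689, a(13)=1*32689+3*14209=75316


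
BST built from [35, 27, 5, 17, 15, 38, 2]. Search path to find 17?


BST root = 35
Search for 17: compare at each node
Path: [35, 27, 5, 17]


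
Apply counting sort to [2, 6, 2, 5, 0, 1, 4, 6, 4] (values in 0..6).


Count array: [1, 1, 2, 0, 2, 1, 2]
Reconstruct: [0, 1, 2, 2, 4, 4, 5, 6, 6]


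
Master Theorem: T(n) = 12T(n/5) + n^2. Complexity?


a=12, b=5, c=2. log_5(12)=1.544 < c=2. Case 3: O(n^c) = O(n^2)
Complexity: O(n^2)


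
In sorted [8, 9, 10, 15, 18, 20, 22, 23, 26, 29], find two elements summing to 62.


Two pointers: lo=0, hi=9
No pair sums to 62


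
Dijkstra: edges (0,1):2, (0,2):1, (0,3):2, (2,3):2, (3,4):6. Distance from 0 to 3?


Dijkstra from 0:
Distances: {0: 0, 1: 2, 2: 1, 3: 2, 4: 8}
Shortest distance to 3 = 2, path = [0, 3]


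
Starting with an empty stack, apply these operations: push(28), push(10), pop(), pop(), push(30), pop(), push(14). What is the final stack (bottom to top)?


push(28) -> [28]
push(10) -> [28, 10]
pop() returns 10 -> [28]
pop() returns 28 -> []
push(30) -> [30]
pop() returns 30 -> []
push(14) -> [14]
Final stack (bottom to top): [14]


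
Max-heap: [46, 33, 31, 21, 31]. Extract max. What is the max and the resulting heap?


Max = 46
Replace root with last, heapify down
Resulting heap: [33, 31, 31, 21]


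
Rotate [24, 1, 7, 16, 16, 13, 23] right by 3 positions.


Right rotate by 3: [16, 13, 23, 24, 1, 7, 16]


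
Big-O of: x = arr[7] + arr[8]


Analysis: constant-time operation, no loop
Complexity: O(1)


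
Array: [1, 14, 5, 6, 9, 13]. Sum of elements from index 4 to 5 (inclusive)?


Prefix sums: [0, 1, 15, 20, 26, 35, 48]
Sum[4..5] = prefix[6] - prefix[4] = 48 - 26 = 22


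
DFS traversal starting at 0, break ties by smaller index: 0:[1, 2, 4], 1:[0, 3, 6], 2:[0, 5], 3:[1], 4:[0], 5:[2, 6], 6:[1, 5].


DFS stack-based: start with [0]
Visit order: [0, 1, 3, 6, 5, 2, 4]


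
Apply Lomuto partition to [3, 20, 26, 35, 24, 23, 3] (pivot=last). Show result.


Elements <= 3 go left of pivot.
Result: [3, 3, 26, 35, 24, 23, 20], pivot at index 1


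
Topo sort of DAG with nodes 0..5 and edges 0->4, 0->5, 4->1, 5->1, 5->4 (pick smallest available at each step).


Kahn's algorithm, process smallest node first
Order: [0, 2, 3, 5, 4, 1]


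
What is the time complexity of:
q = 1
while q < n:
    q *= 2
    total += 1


Per nesting level: O(log n) = O(log n)
Complexity: O(log n)


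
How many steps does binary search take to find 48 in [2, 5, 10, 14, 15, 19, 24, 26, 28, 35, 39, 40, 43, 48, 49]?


Search for 48:
[0,14] mid=7 arr[7]=26
[8,14] mid=11 arr[11]=40
[12,14] mid=13 arr[13]=48
Total: 3 comparisons


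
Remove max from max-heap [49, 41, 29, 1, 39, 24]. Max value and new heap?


Max = 49
Replace root with last, heapify down
Resulting heap: [41, 39, 29, 1, 24]


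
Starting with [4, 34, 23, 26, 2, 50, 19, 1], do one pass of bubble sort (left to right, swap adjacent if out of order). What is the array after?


After one pass: [4, 23, 26, 2, 34, 19, 1, 50]


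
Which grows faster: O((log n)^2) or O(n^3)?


polylogarithmic grows slower than cubic
O((log n)^2) is asymptotically smaller; O(n^3) grows faster


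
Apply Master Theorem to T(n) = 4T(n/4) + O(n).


a=4, b=4, c=1. log_4(4)=1 = c=1. Case 2: O(n^c log n) = O(n log n)
Complexity: O(n log n)


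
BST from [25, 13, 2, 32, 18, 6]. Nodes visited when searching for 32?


BST root = 25
Search for 32: compare at each node
Path: [25, 32]


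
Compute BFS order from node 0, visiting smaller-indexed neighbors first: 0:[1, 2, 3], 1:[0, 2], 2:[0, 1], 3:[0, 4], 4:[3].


BFS queue: start with [0]
Visit order: [0, 1, 2, 3, 4]


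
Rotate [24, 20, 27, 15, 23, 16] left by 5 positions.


Left rotate by 5: [16, 24, 20, 27, 15, 23]


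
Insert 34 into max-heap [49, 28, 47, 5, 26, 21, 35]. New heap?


Append 34: [49, 28, 47, 5, 26, 21, 35, 34]
Bubble up: swap idx 7(34) with idx 3(5); swap idx 3(34) with idx 1(28)
Result: [49, 34, 47, 28, 26, 21, 35, 5]


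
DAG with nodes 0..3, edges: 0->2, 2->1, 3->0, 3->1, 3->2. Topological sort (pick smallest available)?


Kahn's algorithm, process smallest node first
Order: [3, 0, 2, 1]


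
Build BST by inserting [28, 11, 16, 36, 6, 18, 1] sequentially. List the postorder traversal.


Root = 28; build tree by BST insertion.
Postorder traversal: [1, 6, 18, 16, 11, 36, 28]


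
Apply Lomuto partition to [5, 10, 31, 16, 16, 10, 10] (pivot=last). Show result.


Elements <= 10 go left of pivot.
Result: [5, 10, 10, 10, 16, 31, 16], pivot at index 3


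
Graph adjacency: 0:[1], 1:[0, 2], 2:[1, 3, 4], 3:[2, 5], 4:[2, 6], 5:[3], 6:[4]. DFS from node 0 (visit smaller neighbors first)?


DFS stack-based: start with [0]
Visit order: [0, 1, 2, 3, 5, 4, 6]


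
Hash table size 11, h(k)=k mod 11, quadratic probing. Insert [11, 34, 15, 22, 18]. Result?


Insertions: 11->slot 0; 34->slot 1; 15->slot 4; 22->slot 9; 18->slot 7
Table: [11, 34, None, None, 15, None, None, 18, None, 22, None]


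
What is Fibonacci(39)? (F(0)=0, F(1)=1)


F(n)=F(n-1)+F(n-2)
...F(37)=24157817, F(38)=39088169, F(39)=63245986


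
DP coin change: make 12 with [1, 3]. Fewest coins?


dp[0]=0; dp[i]=1+min(dp[i-c] for c in coins)
...dp[7]=3, dp[8]=4, dp[9]=3, dp[10]=4, dp[11]=5, dp[12]=4
Minimum coins for 12 = 4


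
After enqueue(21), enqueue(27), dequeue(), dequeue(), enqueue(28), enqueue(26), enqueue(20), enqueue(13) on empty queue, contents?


enqueue(21) -> [21]
enqueue(27) -> [21, 27]
dequeue() returns 21 -> [27]
dequeue() returns 27 -> []
enqueue(28) -> [28]
enqueue(26) -> [28, 26]
enqueue(20) -> [28, 26, 20]
enqueue(13) -> [28, 26, 20, 13]
Final queue (front to back): [28, 26, 20, 13]


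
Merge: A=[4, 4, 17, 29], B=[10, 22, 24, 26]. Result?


Compare heads, take smaller each step.
Merged: [4, 4, 10, 17, 22, 24, 26, 29]


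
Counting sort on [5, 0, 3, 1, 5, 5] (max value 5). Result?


Count array: [1, 1, 0, 1, 0, 3]
Reconstruct: [0, 1, 3, 5, 5, 5]


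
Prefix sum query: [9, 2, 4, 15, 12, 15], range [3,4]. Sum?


Prefix sums: [0, 9, 11, 15, 30, 42, 57]
Sum[3..4] = prefix[5] - prefix[3] = 42 - 15 = 27


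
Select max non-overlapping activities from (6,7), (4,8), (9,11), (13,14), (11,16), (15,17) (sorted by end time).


Greedy: pick earliest-ending, then skip overlaps.
Selected (4 activities): [(6, 7), (9, 11), (13, 14), (15, 17)]


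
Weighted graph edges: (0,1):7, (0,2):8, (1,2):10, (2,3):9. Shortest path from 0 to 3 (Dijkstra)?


Dijkstra from 0:
Distances: {0: 0, 1: 7, 2: 8, 3: 17}
Shortest distance to 3 = 17, path = [0, 2, 3]


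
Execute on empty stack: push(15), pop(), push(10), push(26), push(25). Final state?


push(15) -> [15]
pop() returns 15 -> []
push(10) -> [10]
push(26) -> [10, 26]
push(25) -> [10, 26, 25]
Final stack (bottom to top): [10, 26, 25]


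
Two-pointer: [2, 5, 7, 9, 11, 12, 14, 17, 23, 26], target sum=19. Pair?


Two pointers: lo=0, hi=9
Found pair: (2, 17) summing to 19


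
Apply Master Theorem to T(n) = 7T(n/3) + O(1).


a=7, b=3, c=0. log_3(7)=1.771 > c=0. Case 1: O(n^log_b(a)) = O(n^1.771)
Complexity: O(n^1.771)


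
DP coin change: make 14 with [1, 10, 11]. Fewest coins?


dp[0]=0; dp[i]=1+min(dp[i-c] for c in coins)
...dp[9]=9, dp[10]=1, dp[11]=1, dp[12]=2, dp[13]=3, dp[14]=4
Minimum coins for 14 = 4


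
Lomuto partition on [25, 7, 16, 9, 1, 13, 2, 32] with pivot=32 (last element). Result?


Elements <= 32 go left of pivot.
Result: [25, 7, 16, 9, 1, 13, 2, 32], pivot at index 7


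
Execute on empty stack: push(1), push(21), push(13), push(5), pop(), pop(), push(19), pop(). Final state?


push(1) -> [1]
push(21) -> [1, 21]
push(13) -> [1, 21, 13]
push(5) -> [1, 21, 13, 5]
pop() returns 5 -> [1, 21, 13]
pop() returns 13 -> [1, 21]
push(19) -> [1, 21, 19]
pop() returns 19 -> [1, 21]
Final stack (bottom to top): [1, 21]


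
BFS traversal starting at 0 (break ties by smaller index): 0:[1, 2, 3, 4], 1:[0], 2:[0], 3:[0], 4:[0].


BFS queue: start with [0]
Visit order: [0, 1, 2, 3, 4]


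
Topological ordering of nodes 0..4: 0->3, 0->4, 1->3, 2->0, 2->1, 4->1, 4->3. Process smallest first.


Kahn's algorithm, process smallest node first
Order: [2, 0, 4, 1, 3]


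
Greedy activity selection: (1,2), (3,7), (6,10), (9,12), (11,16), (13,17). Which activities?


Greedy: pick earliest-ending, then skip overlaps.
Selected (4 activities): [(1, 2), (3, 7), (9, 12), (13, 17)]


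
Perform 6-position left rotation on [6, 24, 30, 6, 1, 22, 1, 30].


Left rotate by 6: [1, 30, 6, 24, 30, 6, 1, 22]


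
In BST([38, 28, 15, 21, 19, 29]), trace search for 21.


BST root = 38
Search for 21: compare at each node
Path: [38, 28, 15, 21]


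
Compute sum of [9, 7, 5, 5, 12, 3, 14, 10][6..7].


Prefix sums: [0, 9, 16, 21, 26, 38, 41, 55, 65]
Sum[6..7] = prefix[8] - prefix[6] = 65 - 41 = 24


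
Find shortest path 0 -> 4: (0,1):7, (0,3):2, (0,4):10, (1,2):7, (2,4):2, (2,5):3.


Dijkstra from 0:
Distances: {0: 0, 1: 7, 2: 12, 3: 2, 4: 10, 5: 15}
Shortest distance to 4 = 10, path = [0, 4]


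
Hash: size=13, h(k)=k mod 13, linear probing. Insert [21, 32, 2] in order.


Insertions: 21->slot 8; 32->slot 6; 2->slot 2
Table: [None, None, 2, None, None, None, 32, None, 21, None, None, None, None]


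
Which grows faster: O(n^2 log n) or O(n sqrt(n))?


n^1.5 grows slower than n^2 log n
O(n sqrt(n)) is asymptotically smaller; O(n^2 log n) grows faster


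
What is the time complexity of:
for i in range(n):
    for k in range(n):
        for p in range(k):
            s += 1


Per nesting level: O(n) * O(n) * O(n) [triangular over k] = O(n^3)
Complexity: O(n^3)


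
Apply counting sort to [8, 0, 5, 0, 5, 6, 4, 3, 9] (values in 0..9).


Count array: [2, 0, 0, 1, 1, 2, 1, 0, 1, 1]
Reconstruct: [0, 0, 3, 4, 5, 5, 6, 8, 9]


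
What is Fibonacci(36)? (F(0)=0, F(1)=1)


F(n)=F(n-1)+F(n-2)
...F(34)=5702887, F(35)=9227465, F(36)=14930352


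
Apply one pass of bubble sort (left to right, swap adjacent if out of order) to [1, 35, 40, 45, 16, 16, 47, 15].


After one pass: [1, 35, 40, 16, 16, 45, 15, 47]


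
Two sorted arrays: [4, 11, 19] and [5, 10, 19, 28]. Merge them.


Compare heads, take smaller each step.
Merged: [4, 5, 10, 11, 19, 19, 28]


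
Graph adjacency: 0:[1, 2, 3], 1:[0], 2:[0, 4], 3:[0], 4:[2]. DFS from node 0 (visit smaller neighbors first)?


DFS stack-based: start with [0]
Visit order: [0, 1, 2, 4, 3]


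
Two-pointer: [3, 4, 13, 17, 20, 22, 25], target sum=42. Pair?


Two pointers: lo=0, hi=6
Found pair: (17, 25) summing to 42


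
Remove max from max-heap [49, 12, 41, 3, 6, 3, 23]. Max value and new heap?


Max = 49
Replace root with last, heapify down
Resulting heap: [41, 12, 23, 3, 6, 3]


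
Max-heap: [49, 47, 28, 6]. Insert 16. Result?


Append 16: [49, 47, 28, 6, 16]
Bubble up: no swaps needed
Result: [49, 47, 28, 6, 16]


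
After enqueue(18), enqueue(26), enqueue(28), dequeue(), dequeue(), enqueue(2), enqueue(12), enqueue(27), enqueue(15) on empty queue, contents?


enqueue(18) -> [18]
enqueue(26) -> [18, 26]
enqueue(28) -> [18, 26, 28]
dequeue() returns 18 -> [26, 28]
dequeue() returns 26 -> [28]
enqueue(2) -> [28, 2]
enqueue(12) -> [28, 2, 12]
enqueue(27) -> [28, 2, 12, 27]
enqueue(15) -> [28, 2, 12, 27, 15]
Final queue (front to back): [28, 2, 12, 27, 15]


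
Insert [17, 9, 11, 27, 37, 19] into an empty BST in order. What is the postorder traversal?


Root = 17; build tree by BST insertion.
Postorder traversal: [11, 9, 19, 37, 27, 17]


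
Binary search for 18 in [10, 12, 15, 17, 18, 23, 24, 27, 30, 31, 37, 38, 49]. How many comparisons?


Search for 18:
[0,12] mid=6 arr[6]=24
[0,5] mid=2 arr[2]=15
[3,5] mid=4 arr[4]=18
Total: 3 comparisons


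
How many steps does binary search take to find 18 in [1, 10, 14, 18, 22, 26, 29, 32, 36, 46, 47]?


Search for 18:
[0,10] mid=5 arr[5]=26
[0,4] mid=2 arr[2]=14
[3,4] mid=3 arr[3]=18
Total: 3 comparisons


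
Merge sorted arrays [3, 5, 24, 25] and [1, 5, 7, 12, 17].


Compare heads, take smaller each step.
Merged: [1, 3, 5, 5, 7, 12, 17, 24, 25]


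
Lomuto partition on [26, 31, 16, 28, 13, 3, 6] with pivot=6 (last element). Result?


Elements <= 6 go left of pivot.
Result: [3, 6, 16, 28, 13, 26, 31], pivot at index 1


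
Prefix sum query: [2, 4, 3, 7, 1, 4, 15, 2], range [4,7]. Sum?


Prefix sums: [0, 2, 6, 9, 16, 17, 21, 36, 38]
Sum[4..7] = prefix[8] - prefix[4] = 38 - 16 = 22


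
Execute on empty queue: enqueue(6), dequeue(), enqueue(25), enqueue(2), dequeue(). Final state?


enqueue(6) -> [6]
dequeue() returns 6 -> []
enqueue(25) -> [25]
enqueue(2) -> [25, 2]
dequeue() returns 25 -> [2]
Final queue (front to back): [2]


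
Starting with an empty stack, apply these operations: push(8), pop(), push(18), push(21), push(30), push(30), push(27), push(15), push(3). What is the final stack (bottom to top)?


push(8) -> [8]
pop() returns 8 -> []
push(18) -> [18]
push(21) -> [18, 21]
push(30) -> [18, 21, 30]
push(30) -> [18, 21, 30, 30]
push(27) -> [18, 21, 30, 30, 27]
push(15) -> [18, 21, 30, 30, 27, 15]
push(3) -> [18, 21, 30, 30, 27, 15, 3]
Final stack (bottom to top): [18, 21, 30, 30, 27, 15, 3]


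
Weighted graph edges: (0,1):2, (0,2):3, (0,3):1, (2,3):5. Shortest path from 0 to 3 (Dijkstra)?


Dijkstra from 0:
Distances: {0: 0, 1: 2, 2: 3, 3: 1}
Shortest distance to 3 = 1, path = [0, 3]


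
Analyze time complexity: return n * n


Analysis: constant-time operation, no loop
Complexity: O(1)


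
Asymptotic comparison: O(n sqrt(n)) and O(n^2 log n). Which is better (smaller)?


n^1.5 grows slower than n^2 log n
O(n sqrt(n)) is asymptotically smaller; O(n^2 log n) grows faster


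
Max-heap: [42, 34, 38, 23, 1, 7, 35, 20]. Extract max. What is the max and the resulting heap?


Max = 42
Replace root with last, heapify down
Resulting heap: [38, 34, 35, 23, 1, 7, 20]


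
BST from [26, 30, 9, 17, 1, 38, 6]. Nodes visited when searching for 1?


BST root = 26
Search for 1: compare at each node
Path: [26, 9, 1]


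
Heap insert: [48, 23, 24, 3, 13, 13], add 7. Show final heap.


Append 7: [48, 23, 24, 3, 13, 13, 7]
Bubble up: no swaps needed
Result: [48, 23, 24, 3, 13, 13, 7]


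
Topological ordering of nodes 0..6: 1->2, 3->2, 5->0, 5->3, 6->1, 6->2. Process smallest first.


Kahn's algorithm, process smallest node first
Order: [4, 5, 0, 3, 6, 1, 2]


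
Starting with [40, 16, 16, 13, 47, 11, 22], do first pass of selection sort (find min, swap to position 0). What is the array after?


After one pass: [11, 16, 16, 13, 47, 40, 22]


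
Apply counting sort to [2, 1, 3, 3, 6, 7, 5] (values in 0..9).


Count array: [0, 1, 1, 2, 0, 1, 1, 1, 0, 0]
Reconstruct: [1, 2, 3, 3, 5, 6, 7]


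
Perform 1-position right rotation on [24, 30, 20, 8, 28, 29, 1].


Right rotate by 1: [1, 24, 30, 20, 8, 28, 29]


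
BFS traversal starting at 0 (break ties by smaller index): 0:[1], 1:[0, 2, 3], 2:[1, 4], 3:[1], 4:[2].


BFS queue: start with [0]
Visit order: [0, 1, 2, 3, 4]


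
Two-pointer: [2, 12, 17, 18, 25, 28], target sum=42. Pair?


Two pointers: lo=0, hi=5
Found pair: (17, 25) summing to 42


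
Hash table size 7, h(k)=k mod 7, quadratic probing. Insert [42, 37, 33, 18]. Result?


Insertions: 42->slot 0; 37->slot 2; 33->slot 5; 18->slot 4
Table: [42, None, 37, None, 18, 33, None]


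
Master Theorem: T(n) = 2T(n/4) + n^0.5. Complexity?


a=2, b=4, c=0.5. log_4(2)=0.5 = c=0.5. Case 2: O(n^c log n) = O(sqrt(n) log n)
Complexity: O(sqrt(n) log n)


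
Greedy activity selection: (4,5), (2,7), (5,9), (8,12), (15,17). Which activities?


Greedy: pick earliest-ending, then skip overlaps.
Selected (3 activities): [(4, 5), (5, 9), (15, 17)]


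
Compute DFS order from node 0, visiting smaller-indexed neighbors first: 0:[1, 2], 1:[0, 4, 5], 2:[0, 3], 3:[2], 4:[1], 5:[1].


DFS stack-based: start with [0]
Visit order: [0, 1, 4, 5, 2, 3]


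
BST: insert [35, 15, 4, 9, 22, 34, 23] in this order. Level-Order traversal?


Root = 35; build tree by BST insertion.
Level-Order traversal: [35, 15, 4, 22, 9, 34, 23]


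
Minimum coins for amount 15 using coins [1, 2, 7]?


dp[0]=0; dp[i]=1+min(dp[i-c] for c in coins)
...dp[10]=3, dp[11]=3, dp[12]=4, dp[13]=4, dp[14]=2, dp[15]=3
Minimum coins for 15 = 3


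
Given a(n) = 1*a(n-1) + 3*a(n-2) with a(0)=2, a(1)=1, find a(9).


Build bottom-up:
...a(7)=337, a(8)=799, a(9)=1*799+3*337=1810


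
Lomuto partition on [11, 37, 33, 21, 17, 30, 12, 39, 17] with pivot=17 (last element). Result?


Elements <= 17 go left of pivot.
Result: [11, 17, 12, 17, 37, 30, 33, 39, 21], pivot at index 3


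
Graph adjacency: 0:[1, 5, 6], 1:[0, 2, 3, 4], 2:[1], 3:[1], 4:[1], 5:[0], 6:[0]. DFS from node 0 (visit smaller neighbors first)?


DFS stack-based: start with [0]
Visit order: [0, 1, 2, 3, 4, 5, 6]


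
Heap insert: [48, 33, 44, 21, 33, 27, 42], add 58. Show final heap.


Append 58: [48, 33, 44, 21, 33, 27, 42, 58]
Bubble up: swap idx 7(58) with idx 3(21); swap idx 3(58) with idx 1(33); swap idx 1(58) with idx 0(48)
Result: [58, 48, 44, 33, 33, 27, 42, 21]


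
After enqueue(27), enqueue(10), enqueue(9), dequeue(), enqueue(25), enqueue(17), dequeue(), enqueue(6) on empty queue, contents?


enqueue(27) -> [27]
enqueue(10) -> [27, 10]
enqueue(9) -> [27, 10, 9]
dequeue() returns 27 -> [10, 9]
enqueue(25) -> [10, 9, 25]
enqueue(17) -> [10, 9, 25, 17]
dequeue() returns 10 -> [9, 25, 17]
enqueue(6) -> [9, 25, 17, 6]
Final queue (front to back): [9, 25, 17, 6]


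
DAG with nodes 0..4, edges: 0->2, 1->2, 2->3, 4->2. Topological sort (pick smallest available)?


Kahn's algorithm, process smallest node first
Order: [0, 1, 4, 2, 3]


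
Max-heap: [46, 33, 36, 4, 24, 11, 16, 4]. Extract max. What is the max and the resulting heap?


Max = 46
Replace root with last, heapify down
Resulting heap: [36, 33, 16, 4, 24, 11, 4]


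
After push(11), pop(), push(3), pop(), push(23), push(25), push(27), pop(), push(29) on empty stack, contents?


push(11) -> [11]
pop() returns 11 -> []
push(3) -> [3]
pop() returns 3 -> []
push(23) -> [23]
push(25) -> [23, 25]
push(27) -> [23, 25, 27]
pop() returns 27 -> [23, 25]
push(29) -> [23, 25, 29]
Final stack (bottom to top): [23, 25, 29]


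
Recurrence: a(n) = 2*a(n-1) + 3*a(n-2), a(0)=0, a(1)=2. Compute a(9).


Build bottom-up:
...a(7)=1094, a(8)=3280, a(9)=2*3280+3*1094=9842


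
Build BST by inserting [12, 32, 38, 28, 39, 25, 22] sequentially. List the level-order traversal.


Root = 12; build tree by BST insertion.
Level-Order traversal: [12, 32, 28, 38, 25, 39, 22]


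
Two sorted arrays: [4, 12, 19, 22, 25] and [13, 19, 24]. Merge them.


Compare heads, take smaller each step.
Merged: [4, 12, 13, 19, 19, 22, 24, 25]


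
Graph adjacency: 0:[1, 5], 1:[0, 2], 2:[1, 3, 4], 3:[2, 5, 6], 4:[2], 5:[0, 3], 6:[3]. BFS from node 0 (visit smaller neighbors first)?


BFS queue: start with [0]
Visit order: [0, 1, 5, 2, 3, 4, 6]


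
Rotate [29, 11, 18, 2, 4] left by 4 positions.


Left rotate by 4: [4, 29, 11, 18, 2]


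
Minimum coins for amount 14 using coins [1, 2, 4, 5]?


dp[0]=0; dp[i]=1+min(dp[i-c] for c in coins)
...dp[9]=2, dp[10]=2, dp[11]=3, dp[12]=3, dp[13]=3, dp[14]=3
Minimum coins for 14 = 3


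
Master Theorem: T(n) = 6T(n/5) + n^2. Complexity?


a=6, b=5, c=2. log_5(6)=1.113 < c=2. Case 3: O(n^c) = O(n^2)
Complexity: O(n^2)
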